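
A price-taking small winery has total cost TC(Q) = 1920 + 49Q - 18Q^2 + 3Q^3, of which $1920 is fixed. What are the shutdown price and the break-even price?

Shutdown price = min AVC. AVC = 49 - 18Q + 3Q^2, with vertex at Q = 3 and minimum $22.
ATC = 1920/Q + 49 - 18Q + 3Q^2. Setting dATC/dQ = −1920/Q^2 − 18 + 6Q = 0 gives Q = 8 (since 6·8^3 − 18·8^2 = 1920).
min ATC = 1920/8 + 49 − 18·8 + 3·8^2 = $337. That is the break-even price.
For $22 ≤ P < $337 the firm produces at a loss; below $22 it shuts down.

Shutdown price = $22; break-even price = $337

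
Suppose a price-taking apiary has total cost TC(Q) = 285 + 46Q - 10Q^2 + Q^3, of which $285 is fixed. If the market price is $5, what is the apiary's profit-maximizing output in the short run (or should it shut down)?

Shut down

Variable cost is VC = 46Q - 10Q^2 + Q^3, so AVC = VC/Q = 46 - 10Q + Q^2 and MC = dTC/dQ = 46 - 20Q + 3Q^2.
The AVC parabola has its vertex at Q = 10/2 = 5, where AVC = 46 - 10·5 + 5^2 = $21.
With P < min AVC ($5 < $21), every unit sold adds to the loss.
Best response: produce nothing and absorb the $285 fixed cost.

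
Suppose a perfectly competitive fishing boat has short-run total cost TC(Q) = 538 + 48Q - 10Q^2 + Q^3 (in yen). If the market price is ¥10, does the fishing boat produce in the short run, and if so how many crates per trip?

Shut down

Strip out fixed cost: VC = 48Q - 10Q^2 + Q^3. Then AVC = 48 - 10Q + Q^2 and MC = 48 - 20Q + 3Q^2.
The AVC parabola has its vertex at Q = 10/2 = 5, where AVC = 48 - 10·5 + 5^2 = ¥23.
Since P = ¥10 < min AVC = ¥23, price fails to cover variable cost at any output.
The firm minimizes its loss by shutting down and losing only its fixed cost of ¥538.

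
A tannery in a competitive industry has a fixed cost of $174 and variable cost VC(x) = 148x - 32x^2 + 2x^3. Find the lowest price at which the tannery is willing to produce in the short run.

$20 per unit

The shutdown price is the minimum of AVC. VC = 148x - 32x^2 + 2x^3, so AVC = 148 - 32x + 2x^2.
dAVC/dx = -32 + 4x = 0 gives x = 8. min AVC = 148 - 32·8 + 2·8^2 = 20.
So the shutdown price is $20.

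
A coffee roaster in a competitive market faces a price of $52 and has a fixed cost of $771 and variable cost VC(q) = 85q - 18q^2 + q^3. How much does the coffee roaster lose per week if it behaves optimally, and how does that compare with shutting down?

AVC = 85 - 18q + q^2 has its minimum $4 at q = 9; price $52 clears that bar, so the firm operates.
MC = 85 - 36q + 3q^2. Setting P = MC and taking the root on the rising branch gives q* = 11.
TR = 52·11 = 572. TC = 771 + 88 = 859. Profit = 572 − 859 = -$287.
By producing, the firm covers all variable cost plus $484 of fixed cost; shutting down would lose the full $771.

Profit = -$287 at q = 11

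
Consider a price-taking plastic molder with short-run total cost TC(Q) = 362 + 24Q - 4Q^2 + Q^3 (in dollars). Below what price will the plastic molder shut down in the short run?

The shutdown price is the minimum of AVC. VC = 24Q - 4Q^2 + Q^3, so AVC = 24 - 4Q + Q^2.
At the minimum of AVC, MC = AVC. MC = 24 - 8Q + 3Q^2; setting MC = AVC gives 2Q^2 - 4Q = 0, so Q = 2. min AVC = 20.
So the shutdown price is $20.

$20 per unit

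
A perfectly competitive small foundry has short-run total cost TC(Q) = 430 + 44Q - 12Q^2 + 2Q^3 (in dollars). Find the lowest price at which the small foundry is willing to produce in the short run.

The shutdown price is the minimum of AVC. VC = 44Q - 12Q^2 + 2Q^3, so AVC = 44 - 12Q + 2Q^2.
At the minimum of AVC, MC = AVC. MC = 44 - 24Q + 6Q^2; setting MC = AVC gives 4Q^2 - 12Q = 0, so Q = 3. min AVC = 26.
So the shutdown price is $26.

$26 per unit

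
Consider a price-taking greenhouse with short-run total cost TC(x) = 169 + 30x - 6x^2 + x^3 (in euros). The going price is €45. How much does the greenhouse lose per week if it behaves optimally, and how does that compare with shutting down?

AVC = 30 - 6x + x^2; min AVC = €21 at x = 3. Since P = €45 ≥ min AVC, the firm produces.
MC = 30 - 12x + 3x^2. Setting P = MC and taking the root on the rising branch gives x* = 5.
TR = 45·5 = 225. TC = 169 + 125 = 294. Profit = 225 − 294 = -€69.
That loss of €69 beats the €169 the firm would lose by shutting down; producing recovers €100 of fixed cost.

Profit = -€69 at x = 5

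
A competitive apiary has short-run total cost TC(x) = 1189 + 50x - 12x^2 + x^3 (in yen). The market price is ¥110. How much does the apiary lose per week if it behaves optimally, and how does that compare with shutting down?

AVC = 50 - 12x + x^2; min AVC = ¥14 at x = 6. Since P = ¥110 ≥ min AVC, the firm produces.
MC = 50 - 24x + 3x^2. Setting P = MC and taking the root on the rising branch gives x* = 10.
TR = 110·10 = 1100. TC = 1189 + 300 = 1489. Profit = 1100 − 1489 = -¥389.
By producing, the firm covers all variable cost plus ¥800 of fixed cost; shutting down would lose the full ¥1189.

Profit = -¥389 at x = 10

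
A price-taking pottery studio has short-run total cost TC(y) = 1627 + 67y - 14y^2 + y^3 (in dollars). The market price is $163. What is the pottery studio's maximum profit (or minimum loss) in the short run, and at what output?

Profit = -$187 at y = 12

AVC = 67 - 14y + y^2; min AVC = $18 at y = 7. Since P = $163 ≥ min AVC, the firm produces.
MC = 67 - 28y + 3y^2. Setting P = MC and taking the root on the rising branch gives y* = 12.
TR = 163·12 = 1956. TC = 1627 + 516 = 2143. Profit = 1956 − 2143 = -$187.
Shutting down would mean losing the fixed cost of $1627, so operating at a loss of $187 is better by $1440.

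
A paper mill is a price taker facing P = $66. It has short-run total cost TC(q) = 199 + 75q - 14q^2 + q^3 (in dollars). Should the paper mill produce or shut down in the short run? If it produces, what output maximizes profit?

Produce at q = 9

Variable cost is VC = 75q - 14q^2 + q^3, so AVC = VC/q = 75 - 14q + q^2 and MC = dTC/dq = 75 - 28q + 3q^2.
AVC is minimized where dAVC/dq = -14 + 2q = 0, at q = 7; min AVC = 75 - 14·7 + 7^2 = $26.
Because $66 ≥ $26, revenue can cover variable cost; the firm operates.
P = MC gives 9 - 28q + 3q^2 = 0, with roots 1/3 and 9. Take the larger (rising MC): q* = 9.
Check: AVC at q = 9 is $30 ≤ P, so revenue covers variable cost.
Profit = P·q − TC = 66·9 − 469 = $125.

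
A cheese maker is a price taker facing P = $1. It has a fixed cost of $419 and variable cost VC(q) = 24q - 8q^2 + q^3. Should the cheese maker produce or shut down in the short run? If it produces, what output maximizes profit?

Shut down

Variable cost is VC = 24q - 8q^2 + q^3, so AVC = VC/q = 24 - 8q + q^2 and MC = dTC/dq = 24 - 16q + 3q^2.
AVC is minimized where dAVC/dq = -8 + 2q = 0, at q = 4; min AVC = 24 - 8·4 + 4^2 = $8.
P = $1 lies below min AVC = $8; no output level covers variable cost.
Shutting down limits the loss to fixed cost, $419.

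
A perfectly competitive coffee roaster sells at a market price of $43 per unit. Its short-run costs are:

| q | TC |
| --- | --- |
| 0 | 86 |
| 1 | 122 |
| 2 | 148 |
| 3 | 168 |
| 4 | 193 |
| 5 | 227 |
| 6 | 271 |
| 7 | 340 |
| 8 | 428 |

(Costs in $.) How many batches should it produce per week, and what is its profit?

Compute π = P·q − TC at each output: q=0: -86; q=1: -79; q=2: -62; q=3: -39; q=4: -21; q=5: -12; q=6: -13; q=7: -39; q=8: -84.
Profit is maximized at q = 5. AVC there is 141/5 = $28.20 ≤ P, so producing beats shutting down (which would give -$86).

q = 5; profit = -$12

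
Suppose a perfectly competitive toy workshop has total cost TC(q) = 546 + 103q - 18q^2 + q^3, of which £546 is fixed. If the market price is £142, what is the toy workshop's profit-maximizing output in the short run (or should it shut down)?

Produce at q = 13

From TC, MC = TC'(q) = 103 - 36q + 3q^2 and AVC = VC/q = 103 - 18q + q^2.
The AVC parabola has its vertex at q = 18/2 = 9, where AVC = 103 - 18·9 + 9^2 = £22.
Because £142 ≥ £22, revenue can cover variable cost; the firm operates.
P = MC gives -39 - 36q + 3q^2 = 0, with roots -1 and 13. Take the larger (rising MC): q* = 13.
Check: AVC at q = 13 is £38 ≤ P, so revenue covers variable cost.
Profit = P·q − TC = 142·13 − 1040 = £806.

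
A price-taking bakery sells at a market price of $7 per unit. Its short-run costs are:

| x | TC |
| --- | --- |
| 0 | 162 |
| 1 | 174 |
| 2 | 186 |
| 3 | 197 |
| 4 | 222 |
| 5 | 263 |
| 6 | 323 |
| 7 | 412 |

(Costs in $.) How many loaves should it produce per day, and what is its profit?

x = 0 (shut down); profit = -$162

Tabulate TR − TC: x=0: -162; x=1: -167; x=2: -172; x=3: -176; x=4: -194; x=5: -228; x=6: -281; x=7: -363.
Profit is highest at x = 0. Equivalently, the lowest AVC in the table is 35/3 ≈ $11.67 at x = 3, and P = $7 falls below it — price never covers variable cost, so the firm shuts down and loses only its fixed cost.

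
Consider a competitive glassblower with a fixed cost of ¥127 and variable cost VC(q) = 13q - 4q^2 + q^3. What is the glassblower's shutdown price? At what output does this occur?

The shutdown price is the minimum of AVC. VC = 13q - 4q^2 + q^3, so AVC = 13 - 4q + q^2.
At the minimum of AVC, MC = AVC. MC = 13 - 8q + 3q^2; setting MC = AVC gives 2q^2 - 4q = 0, so q = 2. min AVC = 9.
The firm shuts down for any P below ¥9.

¥9 per unit, at q = 2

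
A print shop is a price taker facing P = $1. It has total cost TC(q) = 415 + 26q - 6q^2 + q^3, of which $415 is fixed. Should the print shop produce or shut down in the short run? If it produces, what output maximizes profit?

Strip out fixed cost: VC = 26q - 6q^2 + q^3. Then AVC = 26 - 6q + q^2 and MC = 26 - 12q + 3q^2.
AVC hits its minimum where MC = AVC, at q = 3, giving min AVC = 26 - 6·3 + 3^2 = $17.
P = $1 lies below min AVC = $17; no output level covers variable cost.
Best response: produce nothing and absorb the $415 fixed cost.

Shut down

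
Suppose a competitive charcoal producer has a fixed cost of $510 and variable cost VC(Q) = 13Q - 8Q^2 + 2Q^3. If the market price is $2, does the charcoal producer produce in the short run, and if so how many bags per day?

Strip out fixed cost: VC = 13Q - 8Q^2 + 2Q^3. Then AVC = 13 - 8Q + 2Q^2 and MC = 13 - 16Q + 6Q^2.
The AVC parabola has its vertex at Q = 8/4 = 2, where AVC = 13 - 8·2 + 2·2^2 = $5.
P = $2 lies below min AVC = $5; no output level covers variable cost.
Shutting down limits the loss to fixed cost, $510.

Shut down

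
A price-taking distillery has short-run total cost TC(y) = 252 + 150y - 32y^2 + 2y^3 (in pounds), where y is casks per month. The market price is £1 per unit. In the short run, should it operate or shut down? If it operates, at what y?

Shut down

From TC, MC = TC'(y) = 150 - 64y + 6y^2 and AVC = VC/y = 150 - 32y + 2y^2.
AVC hits its minimum where MC = AVC, at y = 8, giving min AVC = 150 - 32·8 + 2·8^2 = £22.
Since P = £1 < min AVC = £22, price fails to cover variable cost at any output.
Best response: produce nothing and absorb the £252 fixed cost.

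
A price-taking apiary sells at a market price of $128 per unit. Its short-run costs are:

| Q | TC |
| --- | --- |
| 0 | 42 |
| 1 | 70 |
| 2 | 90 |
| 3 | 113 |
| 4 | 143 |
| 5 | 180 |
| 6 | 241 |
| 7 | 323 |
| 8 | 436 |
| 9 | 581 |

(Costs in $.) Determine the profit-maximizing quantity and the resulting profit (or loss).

Compute π = P·Q − TC at each output: Q=0: -42; Q=1: 58; Q=2: 166; Q=3: 271; Q=4: 369; Q=5: 460; Q=6: 527; Q=7: 573; Q=8: 588; Q=9: 571.
Profit is maximized at Q = 8. AVC there is 394/8 = $49.25 ≤ P, so producing beats shutting down (which would give -$42).

Q = 8; profit = $588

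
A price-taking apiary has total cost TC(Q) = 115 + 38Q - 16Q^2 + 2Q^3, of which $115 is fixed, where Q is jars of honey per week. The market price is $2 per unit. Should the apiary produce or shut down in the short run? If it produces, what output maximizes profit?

Shut down

Variable cost is VC = 38Q - 16Q^2 + 2Q^3, so AVC = VC/Q = 38 - 16Q + 2Q^2 and MC = dTC/dQ = 38 - 32Q + 6Q^2.
The AVC parabola has its vertex at Q = 16/4 = 4, where AVC = 38 - 16·4 + 2·4^2 = $6.
With P < min AVC ($2 < $6), every unit sold adds to the loss.
Shutting down limits the loss to fixed cost, $115.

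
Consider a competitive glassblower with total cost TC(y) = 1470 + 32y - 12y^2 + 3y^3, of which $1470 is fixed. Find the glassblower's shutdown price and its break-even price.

Shutdown price = $20; break-even price = $305

AVC = 32 - 12y + 3y^2; minimized at y = 2, giving min AVC = $20. That is the shutdown price.
ATC = 1470/y + 32 - 12y + 3y^2. Setting dATC/dy = −1470/y^2 − 12 + 6y = 0 gives y = 7 (since 6·7^3 − 12·7^2 = 1470).
min ATC = 1470/7 + 32 − 12·7 + 3·7^2 = $305. That is the break-even price.
Between these two prices the firm operates at a loss; above $305 it earns a profit.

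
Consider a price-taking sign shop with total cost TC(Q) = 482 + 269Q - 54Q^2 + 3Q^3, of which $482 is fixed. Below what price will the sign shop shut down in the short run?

The shutdown price is the minimum of AVC. VC = 269Q - 54Q^2 + 3Q^3, so AVC = 269 - 54Q + 3Q^2.
dAVC/dQ = -54 + 6Q = 0 gives Q = 9. min AVC = 269 - 54·9 + 3·9^2 = 26.
So the shutdown price is $26.

$26 per unit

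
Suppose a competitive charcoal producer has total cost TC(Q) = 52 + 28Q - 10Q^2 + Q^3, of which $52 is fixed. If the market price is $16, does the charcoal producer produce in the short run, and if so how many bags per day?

Produce at Q = 6

Strip out fixed cost: VC = 28Q - 10Q^2 + Q^3. Then AVC = 28 - 10Q + Q^2 and MC = 28 - 20Q + 3Q^2.
AVC is minimized where dAVC/dQ = -10 + 2Q = 0, at Q = 5; min AVC = 28 - 10·5 + 5^2 = $3.
P = $16 exceeds min AVC = $3, so the firm stays open.
Solving P = MC: 12 - 20Q + 3Q^2 = 0 ⇒ Q = 2/3 or 6. On the upward-sloping branch, Q* = 6.
Check: AVC at Q = 6 is $4 ≤ P, so revenue covers variable cost.
Profit = P·Q − TC = 16·6 − 76 = $20.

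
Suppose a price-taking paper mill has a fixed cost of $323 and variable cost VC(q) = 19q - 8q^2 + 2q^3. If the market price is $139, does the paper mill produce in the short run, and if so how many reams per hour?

Produce at q = 6

Strip out fixed cost: VC = 19q - 8q^2 + 2q^3. Then AVC = 19 - 8q + 2q^2 and MC = 19 - 16q + 6q^2.
The AVC parabola has its vertex at q = 8/4 = 2, where AVC = 19 - 8·2 + 2·2^2 = $11.
P = $139 exceeds min AVC = $11, so the firm stays open.
P = MC gives -120 - 16q + 6q^2 = 0, with roots -10/3 and 6. Take the larger (rising MC): q* = 6.
Check: AVC at q = 6 is $43 ≤ P, so revenue covers variable cost.
Profit = P·q − TC = 139·6 − 581 = $253.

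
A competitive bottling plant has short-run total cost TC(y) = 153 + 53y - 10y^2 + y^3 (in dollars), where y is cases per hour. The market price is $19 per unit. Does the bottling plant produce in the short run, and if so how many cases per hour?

Strip out fixed cost: VC = 53y - 10y^2 + y^3. Then AVC = 53 - 10y + y^2 and MC = 53 - 20y + 3y^2.
AVC hits its minimum where MC = AVC, at y = 5, giving min AVC = 53 - 10·5 + 5^2 = $28.
With P < min AVC ($19 < $28), every unit sold adds to the loss.
The firm minimizes its loss by shutting down and losing only its fixed cost of $153.

Shut down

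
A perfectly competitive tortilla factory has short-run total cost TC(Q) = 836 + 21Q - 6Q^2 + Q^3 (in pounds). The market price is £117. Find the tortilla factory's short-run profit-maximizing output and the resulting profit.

AVC = 21 - 6Q + Q^2 has its minimum £12 at Q = 3; price £117 clears that bar, so the firm operates.
MC = 21 - 12Q + 3Q^2. Setting P = MC and taking the root on the rising branch gives Q* = 8.
TR = 117·8 = 936. TC = 836 + 296 = 1132. Profit = 936 − 1132 = -£196.
That loss of £196 beats the £836 the firm would lose by shutting down; producing recovers £640 of fixed cost.

Profit = -£196 at Q = 8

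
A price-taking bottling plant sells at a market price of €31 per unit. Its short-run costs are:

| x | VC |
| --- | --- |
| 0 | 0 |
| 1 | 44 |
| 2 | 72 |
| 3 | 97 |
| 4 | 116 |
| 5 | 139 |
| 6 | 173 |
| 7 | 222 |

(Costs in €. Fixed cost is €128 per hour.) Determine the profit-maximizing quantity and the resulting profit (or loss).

Profit at each row (π = 31x − TC): x=0: -128; x=1: -141; x=2: -138; x=3: -132; x=4: -120; x=5: -112; x=6: -115; x=7: -133.
Profit is maximized at x = 5. AVC there is 139/5 = €27.80 ≤ P, so producing beats shutting down (which would give -€128).

x = 5; profit = -€112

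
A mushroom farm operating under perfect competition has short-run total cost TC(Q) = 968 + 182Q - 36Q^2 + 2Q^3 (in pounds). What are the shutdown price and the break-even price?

Shutdown price = £20; break-even price = £116

AVC = 182 - 36Q + 2Q^2; minimized at Q = 9, giving min AVC = £20. That is the shutdown price.
ATC = 968/Q + 182 - 36Q + 2Q^2. Setting dATC/dQ = −968/Q^2 − 36 + 4Q = 0 gives Q = 11 (since 4·11^3 − 36·11^2 = 968).
min ATC = 968/11 + 182 − 36·11 + 2·11^2 = £116. That is the break-even price.
Between these two prices the firm operates at a loss; above £116 it earns a profit.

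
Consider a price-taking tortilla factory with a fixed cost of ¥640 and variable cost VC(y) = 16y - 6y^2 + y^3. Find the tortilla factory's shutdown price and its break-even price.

AVC = 16 - 6y + y^2; minimized at y = 3, giving min AVC = ¥7. That is the shutdown price.
ATC = 640/y + 16 - 6y + y^2. Setting dATC/dy = −640/y^2 − 6 + 2y = 0 gives y = 8 (since 2·8^3 − 6·8^2 = 640).
min ATC = 640/8 + 16 − 6·8 + 8^2 = ¥112. That is the break-even price.
For ¥7 ≤ P < ¥112 the firm produces at a loss; below ¥7 it shuts down.

Shutdown price = ¥7; break-even price = ¥112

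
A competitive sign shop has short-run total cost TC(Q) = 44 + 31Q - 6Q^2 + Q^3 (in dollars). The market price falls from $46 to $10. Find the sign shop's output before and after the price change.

Output falls from 5 to 0 (the firm shuts down)

MC = 31 - 12Q + 3Q^2; the shutdown threshold is min AVC = $22 (at Q = 3).
At P = $46 ≥ min AVC, set P = MC on the rising branch: Q = 5.
At P = $10 < min AVC = $22, price no longer covers variable cost at any output, so the firm shuts down: Q = 0.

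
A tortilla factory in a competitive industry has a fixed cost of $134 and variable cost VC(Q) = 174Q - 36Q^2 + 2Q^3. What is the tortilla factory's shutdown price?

Short-run supply begins at min AVC. From VC = 174Q - 36Q^2 + 2Q^3, AVC = 174 - 36Q + 2Q^2.
At the minimum of AVC, MC = AVC. MC = 174 - 72Q + 6Q^2; setting MC = AVC gives 4Q^2 - 36Q = 0, so Q = 9. min AVC = 12.
For P < $12 the firm produces nothing.

$12 per unit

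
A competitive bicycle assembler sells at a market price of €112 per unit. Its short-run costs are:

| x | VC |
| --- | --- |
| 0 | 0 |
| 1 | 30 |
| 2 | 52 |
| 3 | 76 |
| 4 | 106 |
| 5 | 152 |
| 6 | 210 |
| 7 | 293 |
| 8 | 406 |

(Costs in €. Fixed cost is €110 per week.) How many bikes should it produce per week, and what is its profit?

Tabulate TR − TC: x=0: -110; x=1: -28; x=2: 62; x=3: 150; x=4: 232; x=5: 298; x=6: 352; x=7: 381; x=8: 380.
Profit is maximized at x = 7. AVC there is 293/7 = €41.86 ≤ P, so producing beats shutting down (which would give -€110).

x = 7; profit = €381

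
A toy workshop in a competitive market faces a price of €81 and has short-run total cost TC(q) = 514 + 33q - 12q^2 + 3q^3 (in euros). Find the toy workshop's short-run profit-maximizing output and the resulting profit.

AVC = 33 - 12q + 3q^2; min AVC = €21 at q = 2. Since P = €81 ≥ min AVC, the firm produces.
MC = 33 - 24q + 9q^2. Setting P = MC and taking the root on the rising branch gives q* = 4.
TR = 81·4 = 324. TC = 514 + 132 = 646. Profit = 324 − 646 = -€322.
That loss of €322 beats the €514 the firm would lose by shutting down; producing recovers €192 of fixed cost.

Profit = -€322 at q = 4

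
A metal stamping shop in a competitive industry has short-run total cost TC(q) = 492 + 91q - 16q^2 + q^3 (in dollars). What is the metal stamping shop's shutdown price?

$27 per unit

The firm shuts down when price falls below the minimum of average variable cost. AVC = VC/q = 91 - 16q + q^2.
dAVC/dq = -16 + 2q = 0 gives q = 8. min AVC = 91 - 16·8 + 8^2 = 27.
So the shutdown price is $27.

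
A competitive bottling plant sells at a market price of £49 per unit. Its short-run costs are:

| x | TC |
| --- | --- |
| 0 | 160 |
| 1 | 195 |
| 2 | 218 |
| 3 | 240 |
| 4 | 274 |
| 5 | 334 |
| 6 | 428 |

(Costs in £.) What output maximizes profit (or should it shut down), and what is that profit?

x = 4; profit = -£78

Compute π = P·x − TC at each output: x=0: -160; x=1: -146; x=2: -120; x=3: -93; x=4: -78; x=5: -89; x=6: -134.
Profit is maximized at x = 4. AVC there is 114/4 = £28.50 ≤ P, so producing beats shutting down (which would give -£160).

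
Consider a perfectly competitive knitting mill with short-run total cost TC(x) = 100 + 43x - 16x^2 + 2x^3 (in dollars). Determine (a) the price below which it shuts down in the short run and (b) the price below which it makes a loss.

Shutdown price = $11; break-even price = $33

Shutdown price = min AVC. AVC = 43 - 16x + 2x^2, with vertex at x = 4 and minimum $11.
ATC = 100/x + 43 - 16x + 2x^2. Setting dATC/dx = −100/x^2 − 16 + 4x = 0 gives x = 5 (since 4·5^3 − 16·5^2 = 100).
min ATC = 100/5 + 43 − 16·5 + 2·5^2 = $33. That is the break-even price.
Between these two prices the firm operates at a loss; above $33 it earns a profit.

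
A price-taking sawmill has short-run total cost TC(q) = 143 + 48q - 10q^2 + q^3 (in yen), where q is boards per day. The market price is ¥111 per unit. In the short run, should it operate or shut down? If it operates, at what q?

Variable cost is VC = 48q - 10q^2 + q^3, so AVC = VC/q = 48 - 10q + q^2 and MC = dTC/dq = 48 - 20q + 3q^2.
The AVC parabola has its vertex at q = 10/2 = 5, where AVC = 48 - 10·5 + 5^2 = ¥23.
P = ¥111 exceeds min AVC = ¥23, so the firm stays open.
P = MC gives -63 - 20q + 3q^2 = 0, with roots -7/3 and 9. Take the larger (rising MC): q* = 9.
Check: AVC at q = 9 is ¥39 ≤ P, so revenue covers variable cost.
Profit = P·q − TC = 111·9 − 494 = ¥505.

Produce at q = 9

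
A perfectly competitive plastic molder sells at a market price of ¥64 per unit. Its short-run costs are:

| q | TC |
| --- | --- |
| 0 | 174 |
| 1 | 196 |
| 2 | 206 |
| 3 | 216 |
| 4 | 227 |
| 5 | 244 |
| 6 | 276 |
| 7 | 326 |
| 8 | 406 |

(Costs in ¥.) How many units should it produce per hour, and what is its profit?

Compute π = P·q − TC at each output: q=0: -174; q=1: -132; q=2: -78; q=3: -24; q=4: 29; q=5: 76; q=6: 108; q=7: 122; q=8: 106.
Profit is maximized at q = 7. AVC there is 152/7 = ¥21.71 ≤ P, so producing beats shutting down (which would give -¥174).

q = 7; profit = ¥122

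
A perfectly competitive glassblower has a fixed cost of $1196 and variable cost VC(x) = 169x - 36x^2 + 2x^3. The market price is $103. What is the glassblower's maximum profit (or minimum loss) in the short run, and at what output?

Profit = -$228 at x = 11

AVC = 169 - 36x + 2x^2 has its minimum $7 at x = 9; price $103 clears that bar, so the firm operates.
MC = 169 - 72x + 6x^2. Setting P = MC and taking the root on the rising branch gives x* = 11.
TR = 103·11 = 1133. TC = 1196 + 165 = 1361. Profit = 1133 − 1361 = -$228.
That loss of $228 beats the $1196 the firm would lose by shutting down; producing recovers $968 of fixed cost.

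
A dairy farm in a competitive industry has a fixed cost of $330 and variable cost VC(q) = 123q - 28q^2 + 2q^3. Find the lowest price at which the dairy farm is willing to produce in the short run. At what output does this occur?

The shutdown price is the minimum of AVC. VC = 123q - 28q^2 + 2q^3, so AVC = 123 - 28q + 2q^2.
dAVC/dq = -28 + 4q = 0 gives q = 7. min AVC = 123 - 28·7 + 2·7^2 = 25.
So the shutdown price is $25.

$25 per unit, at q = 7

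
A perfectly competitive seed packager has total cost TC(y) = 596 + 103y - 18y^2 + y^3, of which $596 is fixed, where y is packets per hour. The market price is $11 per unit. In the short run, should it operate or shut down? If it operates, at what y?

Shut down

Variable cost is VC = 103y - 18y^2 + y^3, so AVC = VC/y = 103 - 18y + y^2 and MC = dTC/dy = 103 - 36y + 3y^2.
The AVC parabola has its vertex at y = 18/2 = 9, where AVC = 103 - 18·9 + 9^2 = $22.
Since P = $11 < min AVC = $22, price fails to cover variable cost at any output.
The firm minimizes its loss by shutting down and losing only its fixed cost of $596.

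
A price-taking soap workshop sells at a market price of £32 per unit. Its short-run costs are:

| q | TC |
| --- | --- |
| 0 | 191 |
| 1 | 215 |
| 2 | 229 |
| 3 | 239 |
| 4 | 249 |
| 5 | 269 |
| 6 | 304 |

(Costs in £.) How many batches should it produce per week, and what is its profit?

q = 5; profit = -£109

Tabulate TR − TC: q=0: -191; q=1: -183; q=2: -165; q=3: -143; q=4: -121; q=5: -109; q=6: -112.
Profit is maximized at q = 5. AVC there is 78/5 = £15.60 ≤ P, so producing beats shutting down (which would give -£191).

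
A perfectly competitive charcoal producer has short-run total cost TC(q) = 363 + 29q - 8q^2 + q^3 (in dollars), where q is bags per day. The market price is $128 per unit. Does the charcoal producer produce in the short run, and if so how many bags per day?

Produce at q = 9

Strip out fixed cost: VC = 29q - 8q^2 + q^3. Then AVC = 29 - 8q + q^2 and MC = 29 - 16q + 3q^2.
The AVC parabola has its vertex at q = 8/2 = 4, where AVC = 29 - 8·4 + 4^2 = $13.
Because $128 ≥ $13, revenue can cover variable cost; the firm operates.
P = MC gives -99 - 16q + 3q^2 = 0, with roots -11/3 and 9. Take the larger (rising MC): q* = 9.
Check: AVC at q = 9 is $38 ≤ P, so revenue covers variable cost.
Profit = P·q − TC = 128·9 − 705 = $447.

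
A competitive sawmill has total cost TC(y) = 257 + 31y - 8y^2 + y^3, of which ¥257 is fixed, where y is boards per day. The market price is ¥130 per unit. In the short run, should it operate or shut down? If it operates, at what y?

From TC, MC = TC'(y) = 31 - 16y + 3y^2 and AVC = VC/y = 31 - 8y + y^2.
AVC hits its minimum where MC = AVC, at y = 4, giving min AVC = 31 - 8·4 + 4^2 = ¥15.
P = ¥130 exceeds min AVC = ¥15, so the firm stays open.
P = MC gives -99 - 16y + 3y^2 = 0, with roots -11/3 and 9. Take the larger (rising MC): y* = 9.
Check: AVC at y = 9 is ¥40 ≤ P, so revenue covers variable cost.
Profit = P·y − TC = 130·9 − 617 = ¥553.

Produce at y = 9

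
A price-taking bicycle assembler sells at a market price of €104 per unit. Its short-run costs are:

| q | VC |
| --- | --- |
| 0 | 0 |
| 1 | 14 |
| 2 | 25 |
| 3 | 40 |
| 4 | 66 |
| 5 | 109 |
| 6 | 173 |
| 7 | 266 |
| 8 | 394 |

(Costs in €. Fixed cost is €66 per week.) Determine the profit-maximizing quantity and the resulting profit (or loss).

q = 7; profit = €396

Compute π = P·q − TC at each output: q=0: -66; q=1: 24; q=2: 117; q=3: 206; q=4: 284; q=5: 345; q=6: 385; q=7: 396; q=8: 372.
Profit is maximized at q = 7. AVC there is 266/7 = €38 ≤ P, so producing beats shutting down (which would give -€66).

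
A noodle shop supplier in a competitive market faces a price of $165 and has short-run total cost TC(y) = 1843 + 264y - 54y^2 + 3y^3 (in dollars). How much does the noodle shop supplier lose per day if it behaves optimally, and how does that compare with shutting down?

Profit = -$391 at y = 11

AVC = 264 - 54y + 3y^2 has its minimum $21 at y = 9; price $165 clears that bar, so the firm operates.
With MC = 264 - 108y + 9y^2, P = MC on the upward-sloping part at y* = 11.
TR = 165·11 = 1815. TC = 1843 + 363 = 2206. Profit = 1815 − 2206 = -$391.
That loss of $391 beats the $1843 the firm would lose by shutting down; producing recovers $1452 of fixed cost.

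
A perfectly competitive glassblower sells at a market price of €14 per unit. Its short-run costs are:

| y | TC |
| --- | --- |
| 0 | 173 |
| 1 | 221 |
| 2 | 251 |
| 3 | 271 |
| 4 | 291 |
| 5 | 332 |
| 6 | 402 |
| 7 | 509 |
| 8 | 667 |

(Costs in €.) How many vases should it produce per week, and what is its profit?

Tabulate TR − TC: y=0: -173; y=1: -207; y=2: -223; y=3: -229; y=4: -235; y=5: -262; y=6: -318; y=7: -411; y=8: -555.
Profit is highest at y = 0. Equivalently, the lowest AVC in the table is 118/4 ≈ €29.50 at y = 4, and P = €14 falls below it — price never covers variable cost, so the firm shuts down and loses only its fixed cost.

y = 0 (shut down); profit = -€173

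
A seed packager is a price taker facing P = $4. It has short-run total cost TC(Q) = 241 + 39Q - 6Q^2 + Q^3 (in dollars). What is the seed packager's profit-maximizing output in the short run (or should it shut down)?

Strip out fixed cost: VC = 39Q - 6Q^2 + Q^3. Then AVC = 39 - 6Q + Q^2 and MC = 39 - 12Q + 3Q^2.
The AVC parabola has its vertex at Q = 6/2 = 3, where AVC = 39 - 6·3 + 3^2 = $30.
P = $4 lies below min AVC = $30; no output level covers variable cost.
Best response: produce nothing and absorb the $241 fixed cost.

Shut down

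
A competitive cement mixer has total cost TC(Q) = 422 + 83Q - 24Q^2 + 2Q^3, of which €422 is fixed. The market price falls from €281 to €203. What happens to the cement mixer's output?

Output falls from 11 to 10

AVC = 83 - 24Q + 2Q^2, minimized at Q = 6 where min AVC = €11. MC = 83 - 48Q + 6Q^2.
At P = €281 ≥ min AVC, set P = MC on the rising branch: Q = 11.
At P = €203 ≥ min AVC, set P = MC: Q = 10. The firm stays open but cuts output.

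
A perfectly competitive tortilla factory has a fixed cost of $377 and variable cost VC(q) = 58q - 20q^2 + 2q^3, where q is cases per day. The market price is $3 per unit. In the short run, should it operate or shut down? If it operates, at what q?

Shut down

Strip out fixed cost: VC = 58q - 20q^2 + 2q^3. Then AVC = 58 - 20q + 2q^2 and MC = 58 - 40q + 6q^2.
AVC hits its minimum where MC = AVC, at q = 5, giving min AVC = 58 - 20·5 + 2·5^2 = $8.
P = $3 lies below min AVC = $8; no output level covers variable cost.
The firm minimizes its loss by shutting down and losing only its fixed cost of $377.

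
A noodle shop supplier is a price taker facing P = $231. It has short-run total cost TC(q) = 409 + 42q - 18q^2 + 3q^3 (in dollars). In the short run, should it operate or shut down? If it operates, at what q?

Strip out fixed cost: VC = 42q - 18q^2 + 3q^3. Then AVC = 42 - 18q + 3q^2 and MC = 42 - 36q + 9q^2.
The AVC parabola has its vertex at q = 18/6 = 3, where AVC = 42 - 18·3 + 3·3^2 = $15.
Because $231 ≥ $15, revenue can cover variable cost; the firm operates.
Solving P = MC: -189 - 36q + 9q^2 = 0 ⇒ q = -3 or 7. On the upward-sloping branch, q* = 7.
Check: AVC at q = 7 is $63 ≤ P, so revenue covers variable cost.
Profit = P·q − TC = 231·7 − 850 = $767.

Produce at q = 7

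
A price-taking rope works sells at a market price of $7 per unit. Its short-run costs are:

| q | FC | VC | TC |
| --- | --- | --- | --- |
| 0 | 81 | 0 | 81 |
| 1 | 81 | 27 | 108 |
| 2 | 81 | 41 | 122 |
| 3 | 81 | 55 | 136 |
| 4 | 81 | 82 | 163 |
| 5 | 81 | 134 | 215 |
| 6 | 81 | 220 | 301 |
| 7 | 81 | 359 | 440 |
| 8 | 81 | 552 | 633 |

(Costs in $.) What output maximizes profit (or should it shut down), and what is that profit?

q = 0 (shut down); profit = -$81

Compute π = P·q − TC at each output: q=0: -81; q=1: -101; q=2: -108; q=3: -115; q=4: -135; q=5: -180; q=6: -259; q=7: -391; q=8: -577.
Profit is highest at q = 0. Equivalently, the lowest AVC in the table is 55/3 ≈ $18.33 at q = 3, and P = $7 falls below it — price never covers variable cost, so the firm shuts down and loses only its fixed cost.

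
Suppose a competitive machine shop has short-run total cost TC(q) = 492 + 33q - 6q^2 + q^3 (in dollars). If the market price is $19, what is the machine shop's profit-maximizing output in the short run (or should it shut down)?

Shut down

Strip out fixed cost: VC = 33q - 6q^2 + q^3. Then AVC = 33 - 6q + q^2 and MC = 33 - 12q + 3q^2.
AVC is minimized where dAVC/dq = -6 + 2q = 0, at q = 3; min AVC = 33 - 6·3 + 3^2 = $24.
Since P = $19 < min AVC = $24, price fails to cover variable cost at any output.
Best response: produce nothing and absorb the $492 fixed cost.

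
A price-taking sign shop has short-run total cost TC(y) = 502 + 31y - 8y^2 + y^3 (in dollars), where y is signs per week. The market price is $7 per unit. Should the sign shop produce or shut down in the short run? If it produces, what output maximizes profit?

Strip out fixed cost: VC = 31y - 8y^2 + y^3. Then AVC = 31 - 8y + y^2 and MC = 31 - 16y + 3y^2.
AVC is minimized where dAVC/dy = -8 + 2y = 0, at y = 4; min AVC = 31 - 8·4 + 4^2 = $15.
P = $7 lies below min AVC = $15; no output level covers variable cost.
Best response: produce nothing and absorb the $502 fixed cost.

Shut down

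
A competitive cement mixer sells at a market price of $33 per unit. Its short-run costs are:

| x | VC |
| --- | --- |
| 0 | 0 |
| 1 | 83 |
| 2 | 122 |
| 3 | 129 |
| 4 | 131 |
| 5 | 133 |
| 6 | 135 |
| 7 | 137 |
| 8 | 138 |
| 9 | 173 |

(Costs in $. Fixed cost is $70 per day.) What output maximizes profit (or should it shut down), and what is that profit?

x = 8; profit = $56

Tabulate TR − TC: x=0: -70; x=1: -120; x=2: -126; x=3: -100; x=4: -69; x=5: -38; x=6: -7; x=7: 24; x=8: 56; x=9: 54.
Profit is maximized at x = 8. AVC there is 138/8 = $17.25 ≤ P, so producing beats shutting down (which would give -$70).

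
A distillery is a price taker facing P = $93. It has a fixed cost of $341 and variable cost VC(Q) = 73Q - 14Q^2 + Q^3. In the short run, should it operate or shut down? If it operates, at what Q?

Produce at Q = 10

Variable cost is VC = 73Q - 14Q^2 + Q^3, so AVC = VC/Q = 73 - 14Q + Q^2 and MC = dTC/dQ = 73 - 28Q + 3Q^2.
The AVC parabola has its vertex at Q = 14/2 = 7, where AVC = 73 - 14·7 + 7^2 = $24.
Because $93 ≥ $24, revenue can cover variable cost; the firm operates.
Solving P = MC: -20 - 28Q + 3Q^2 = 0 ⇒ Q = -2/3 or 10. On the upward-sloping branch, Q* = 10.
Check: AVC at Q = 10 is $33 ≤ P, so revenue covers variable cost.
Profit = P·Q − TC = 93·10 − 671 = $259.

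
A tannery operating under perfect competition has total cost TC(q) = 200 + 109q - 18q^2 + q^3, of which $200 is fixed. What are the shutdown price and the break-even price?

Shutdown price = min AVC. AVC = 109 - 18q + q^2, with vertex at q = 9 and minimum $28.
ATC = 200/q + 109 - 18q + q^2. Setting dATC/dq = −200/q^2 − 18 + 2q = 0 gives q = 10 (since 2·10^3 − 18·10^2 = 200).
min ATC = 200/10 + 109 − 18·10 + 10^2 = $49. That is the break-even price.
Between these two prices the firm operates at a loss; above $49 it earns a profit.

Shutdown price = $28; break-even price = $49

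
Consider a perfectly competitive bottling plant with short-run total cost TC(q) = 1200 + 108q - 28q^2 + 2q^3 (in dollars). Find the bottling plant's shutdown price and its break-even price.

Shutdown price = $10; break-even price = $148

AVC = 108 - 28q + 2q^2; minimized at q = 7, giving min AVC = $10. That is the shutdown price.
ATC = 1200/q + 108 - 28q + 2q^2. Setting dATC/dq = −1200/q^2 − 28 + 4q = 0 gives q = 10 (since 4·10^3 − 28·10^2 = 1200).
min ATC = 1200/10 + 108 − 28·10 + 2·10^2 = $148. That is the break-even price.
For $10 ≤ P < $148 the firm produces at a loss; below $10 it shuts down.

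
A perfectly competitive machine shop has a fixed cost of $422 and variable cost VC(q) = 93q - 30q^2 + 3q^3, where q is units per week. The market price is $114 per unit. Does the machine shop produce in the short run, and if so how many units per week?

Produce at q = 7

Strip out fixed cost: VC = 93q - 30q^2 + 3q^3. Then AVC = 93 - 30q + 3q^2 and MC = 93 - 60q + 9q^2.
The AVC parabola has its vertex at q = 30/6 = 5, where AVC = 93 - 30·5 + 3·5^2 = $18.
P = $114 exceeds min AVC = $18, so the firm stays open.
Solving P = MC: -21 - 60q + 9q^2 = 0 ⇒ q = -1/3 or 7. On the upward-sloping branch, q* = 7.
Check: AVC at q = 7 is $30 ≤ P, so revenue covers variable cost.
Profit = P·q − TC = 114·7 − 632 = $166.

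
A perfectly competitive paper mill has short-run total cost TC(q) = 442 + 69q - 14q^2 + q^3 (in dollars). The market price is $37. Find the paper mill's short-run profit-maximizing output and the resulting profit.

AVC = 69 - 14q + q^2; min AVC = $20 at q = 7. Since P = $37 ≥ min AVC, the firm produces.
MC = 69 - 28q + 3q^2. Setting P = MC and taking the root on the rising branch gives q* = 8.
TR = 37·8 = 296. TC = 442 + 168 = 610. Profit = 296 − 610 = -$314.
Shutting down would mean losing the fixed cost of $442, so operating at a loss of $314 is better by $128.

Profit = -$314 at q = 8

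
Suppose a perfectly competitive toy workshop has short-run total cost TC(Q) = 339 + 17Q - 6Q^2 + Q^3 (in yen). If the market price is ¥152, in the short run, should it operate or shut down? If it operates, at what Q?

Produce at Q = 9

From TC, MC = TC'(Q) = 17 - 12Q + 3Q^2 and AVC = VC/Q = 17 - 6Q + Q^2.
AVC is minimized where dAVC/dQ = -6 + 2Q = 0, at Q = 3; min AVC = 17 - 6·3 + 3^2 = ¥8.
Since P = ¥152 ≥ min AVC = ¥8, price covers variable cost and the firm should produce.
Set P = MC: 152 = 17 - 12Q + 3Q^2 → -135 - 12Q + 3Q^2 = 0. The roots are Q = -5 and Q = 9; the profit-maximizing output is on the rising part of MC, so Q* = 9.
Check: AVC at Q = 9 is ¥44 ≤ P, so revenue covers variable cost.
Profit = P·Q − TC = 152·9 − 735 = ¥633.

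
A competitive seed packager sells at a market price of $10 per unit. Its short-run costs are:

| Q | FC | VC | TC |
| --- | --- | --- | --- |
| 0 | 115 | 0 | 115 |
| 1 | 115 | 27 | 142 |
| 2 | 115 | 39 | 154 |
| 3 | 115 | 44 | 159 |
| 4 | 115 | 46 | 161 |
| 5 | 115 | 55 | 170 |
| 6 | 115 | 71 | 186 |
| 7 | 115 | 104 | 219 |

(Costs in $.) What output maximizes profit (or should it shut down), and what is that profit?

Q = 0 (shut down); profit = -$115

Tabulate TR − TC: Q=0: -115; Q=1: -132; Q=2: -134; Q=3: -129; Q=4: -121; Q=5: -120; Q=6: -126; Q=7: -149.
Profit is highest at Q = 0. Equivalently, the lowest AVC in the table is 55/5 ≈ $11 at Q = 5, and P = $10 falls below it — price never covers variable cost, so the firm shuts down and loses only its fixed cost.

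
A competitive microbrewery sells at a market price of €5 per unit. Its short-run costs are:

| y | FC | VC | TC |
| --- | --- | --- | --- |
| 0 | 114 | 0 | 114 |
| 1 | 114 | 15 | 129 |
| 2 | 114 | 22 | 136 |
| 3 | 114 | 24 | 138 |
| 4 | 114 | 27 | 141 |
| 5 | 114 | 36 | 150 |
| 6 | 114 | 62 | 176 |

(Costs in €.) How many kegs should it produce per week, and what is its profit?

y = 0 (shut down); profit = -€114

Compute π = P·y − TC at each output: y=0: -114; y=1: -124; y=2: -126; y=3: -123; y=4: -121; y=5: -125; y=6: -146.
Profit is highest at y = 0. Equivalently, the lowest AVC in the table is 27/4 ≈ €6.75 at y = 4, and P = €5 falls below it — price never covers variable cost, so the firm shuts down and loses only its fixed cost.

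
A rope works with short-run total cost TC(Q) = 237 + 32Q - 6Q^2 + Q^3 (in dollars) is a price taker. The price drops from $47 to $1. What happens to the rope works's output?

AVC = 32 - 6Q + Q^2, minimized at Q = 3 where min AVC = $23. MC = 32 - 12Q + 3Q^2.
At P = $47 ≥ min AVC, set P = MC on the rising branch: Q = 5.
At P = $1 < min AVC = $23, price no longer covers variable cost at any output, so the firm shuts down: Q = 0.

Output falls from 5 to 0 (the firm shuts down)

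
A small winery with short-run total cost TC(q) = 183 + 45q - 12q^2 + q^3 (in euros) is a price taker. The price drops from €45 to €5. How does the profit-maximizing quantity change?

AVC = 45 - 12q + q^2, minimized at q = 6 where min AVC = €9. MC = 45 - 24q + 3q^2.
At P = €45 ≥ min AVC, set P = MC on the rising branch: q = 8.
At P = €5 < min AVC = €9, price no longer covers variable cost at any output, so the firm shuts down: q = 0.

Output falls from 8 to 0 (the firm shuts down)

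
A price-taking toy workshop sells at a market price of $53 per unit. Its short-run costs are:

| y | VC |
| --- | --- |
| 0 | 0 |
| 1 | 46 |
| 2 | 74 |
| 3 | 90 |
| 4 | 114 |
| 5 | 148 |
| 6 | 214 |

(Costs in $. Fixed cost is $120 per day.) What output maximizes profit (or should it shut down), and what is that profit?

y = 5; profit = -$3

Tabulate TR − TC: y=0: -120; y=1: -113; y=2: -88; y=3: -51; y=4: -22; y=5: -3; y=6: -16.
Profit is maximized at y = 5. AVC there is 148/5 = $29.60 ≤ P, so producing beats shutting down (which would give -$120).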